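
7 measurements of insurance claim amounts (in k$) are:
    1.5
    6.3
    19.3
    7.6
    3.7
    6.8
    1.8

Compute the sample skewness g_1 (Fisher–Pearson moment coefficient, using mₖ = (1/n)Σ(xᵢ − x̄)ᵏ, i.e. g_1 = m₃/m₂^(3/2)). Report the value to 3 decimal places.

1.386

x̄ = (1.5 + 6.3 + 19.3 + 7.6 + 3.7 + 6.8 + 1.8) / 7 = 6.7143
deviations (xᵢ − x̄): -5.2143, -0.4143, 12.5857, 0.8857, -3.0143, 0.0857, -4.9143
Σ(xᵢ − x̄)² = 219.7886 ⇒ m₂ = 219.7886/7 = 31.39837
Σ(xᵢ − x̄)³ = 1706.3655 ⇒ m₃ = 1706.3655/7 = 243.76650
m₂^(3/2) = 31.39837^(1.5) = 175.93838
g_1 = m₃ / m₂^(3/2) = 243.76650 / 175.93838 ≈ 1.386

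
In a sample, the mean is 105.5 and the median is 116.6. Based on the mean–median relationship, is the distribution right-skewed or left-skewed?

mean − median = 105.5 − 116.6 = -11.1
mean < median ⇒ the longer tail is on the left ⇒ left-skewed (negatively skewed).

left-skewed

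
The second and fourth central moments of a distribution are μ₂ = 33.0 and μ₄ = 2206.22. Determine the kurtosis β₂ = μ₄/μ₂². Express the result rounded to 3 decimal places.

2.026

μ₂² = 33.0² = 1089.00000
μ₄/μ₂² = 2206.22 / 1089.00000 = 2.02591
β₂ ≈ 2.026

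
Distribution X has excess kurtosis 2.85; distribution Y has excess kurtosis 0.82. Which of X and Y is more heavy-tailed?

X

Higher excess kurtosis ⇒ heavier tails relative to the normal distribution.
2.85 vs 0.82: the larger is 2.85, so X has heavier tails.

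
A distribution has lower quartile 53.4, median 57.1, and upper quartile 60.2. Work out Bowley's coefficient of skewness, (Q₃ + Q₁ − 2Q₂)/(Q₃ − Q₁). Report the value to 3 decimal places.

-0.088

numerator: Q₃ + Q₁ − 2Q₂ = 60.2 + 53.4 − 2×57.1 = -0.6000
denominator: Q₃ − Q₁ = 60.2 − 53.4 = 6.8000
Bowley skewness = -0.6000 / 6.8000 ≈ -0.088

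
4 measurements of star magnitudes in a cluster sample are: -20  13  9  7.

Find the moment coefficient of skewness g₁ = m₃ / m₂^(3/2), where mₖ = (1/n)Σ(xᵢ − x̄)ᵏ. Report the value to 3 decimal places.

-1.058

x̄ = (-20 + 13 + 9 + 7) / 4 = 2.2500
deviations (xᵢ − x̄): -22.2500, 10.7500, 6.7500, 4.7500
Σ(xᵢ − x̄)² = 678.7500 ⇒ m₂ = 678.7500/4 = 169.68750
Σ(xᵢ − x̄)³ = -9358.1250 ⇒ m₃ = -9358.1250/4 = -2339.53125
m₂^(3/2) = 169.68750^(1.5) = 2210.41988
g₁ = m₃ / m₂^(3/2) = -2339.53125 / 2210.41988 ≈ -1.058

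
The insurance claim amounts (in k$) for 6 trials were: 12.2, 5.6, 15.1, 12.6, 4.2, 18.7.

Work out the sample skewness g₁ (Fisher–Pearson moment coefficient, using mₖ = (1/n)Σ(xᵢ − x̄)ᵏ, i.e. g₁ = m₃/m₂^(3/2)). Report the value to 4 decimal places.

-0.1612

x̄ = (12.2 + 5.6 + 15.1 + 12.6 + 4.2 + 18.7) / 6 = 11.4000
deviations (xᵢ − x̄): 0.8000, -5.8000, 3.7000, 1.2000, -7.2000, 7.3000
Σ(xᵢ − x̄)² = 154.5400 ⇒ m₂ = 154.5400/6 = 25.75667
Σ(xᵢ − x̄)³ = -126.4500 ⇒ m₃ = -126.4500/6 = -21.07500
m₂^(3/2) = 25.75667^(1.5) = 130.71773
g₁ = m₃ / m₂^(3/2) = -21.07500 / 130.71773 ≈ -0.1612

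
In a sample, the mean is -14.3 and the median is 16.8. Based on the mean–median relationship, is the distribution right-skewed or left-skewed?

left-skewed

mean − median = -14.3 − 16.8 = -31.1
mean < median ⇒ the longer tail is on the left ⇒ left-skewed (negatively skewed).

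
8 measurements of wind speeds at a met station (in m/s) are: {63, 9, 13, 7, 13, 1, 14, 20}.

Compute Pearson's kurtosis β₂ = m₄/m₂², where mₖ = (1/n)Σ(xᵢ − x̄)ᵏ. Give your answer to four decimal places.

x̄ = 17.5000
Σ(xᵢ − x̄)² = 2584.0000 ⇒ m₂ = 323.00000
Σ(xᵢ − x̄)⁴ = 4378439.5000 ⇒ m₄ = 547304.93750
m₂² = 104329.00000
β₂ = m₄/m₂² = 547304.93750 / 104329.00000 ≈ 5.2460

5.2460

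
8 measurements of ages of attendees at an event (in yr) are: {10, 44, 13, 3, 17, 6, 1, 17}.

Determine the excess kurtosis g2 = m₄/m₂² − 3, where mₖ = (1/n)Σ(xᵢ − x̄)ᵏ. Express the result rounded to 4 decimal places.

x̄ = 13.8750
Σ(xᵢ − x̄)² = 1288.8750 ⇒ m₂ = 161.10938
Σ(xᵢ − x̄)⁴ = 869312.3379 ⇒ m₄ = 108664.04224
m₂² = 25956.23071
g2 = m₄/m₂² − 3 = 4.18643 − 3 ≈ 1.1864

1.1864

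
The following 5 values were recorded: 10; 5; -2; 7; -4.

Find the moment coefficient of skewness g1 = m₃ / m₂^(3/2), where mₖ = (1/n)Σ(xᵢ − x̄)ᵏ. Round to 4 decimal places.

-0.1818

x̄ = (10 + 5 - 2 + 7 - 4) / 5 = 3.2000
deviations (xᵢ − x̄): 6.8000, 1.8000, -5.2000, 3.8000, -7.2000
Σ(xᵢ − x̄)² = 142.8000 ⇒ m₂ = 142.8000/5 = 28.56000
Σ(xᵢ − x̄)³ = -138.7200 ⇒ m₃ = -138.7200/5 = -27.74400
m₂^(3/2) = 28.56000^(1.5) = 152.62909
g1 = m₃ / m₂^(3/2) = -27.74400 / 152.62909 ≈ -0.1818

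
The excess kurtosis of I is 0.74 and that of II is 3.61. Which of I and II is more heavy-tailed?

Higher excess kurtosis ⇒ heavier tails relative to the normal distribution.
0.74 vs 3.61: the larger is 3.61, so II has heavier tails.

II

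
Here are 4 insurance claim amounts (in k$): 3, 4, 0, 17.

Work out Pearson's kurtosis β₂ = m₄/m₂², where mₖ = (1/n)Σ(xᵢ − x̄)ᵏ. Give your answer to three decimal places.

2.219

x̄ = 6.0000
Σ(xᵢ − x̄)² = 170.0000 ⇒ m₂ = 42.50000
Σ(xᵢ − x̄)⁴ = 16034.0000 ⇒ m₄ = 4008.50000
m₂² = 1806.25000
β₂ = m₄/m₂² = 4008.50000 / 1806.25000 ≈ 2.219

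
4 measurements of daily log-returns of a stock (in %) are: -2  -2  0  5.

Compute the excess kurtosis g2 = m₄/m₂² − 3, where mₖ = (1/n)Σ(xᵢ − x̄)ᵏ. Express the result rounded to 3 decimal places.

x̄ = 0.2500
Σ(xᵢ − x̄)² = 32.7500 ⇒ m₂ = 8.18750
Σ(xᵢ − x̄)⁴ = 560.3281 ⇒ m₄ = 140.08203
m₂² = 67.03516
g2 = m₄/m₂² − 3 = 2.08968 − 3 ≈ -0.910

-0.910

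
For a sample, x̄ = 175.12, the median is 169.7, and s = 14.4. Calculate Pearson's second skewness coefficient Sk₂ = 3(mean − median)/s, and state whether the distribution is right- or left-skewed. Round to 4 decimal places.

Sk₂ = 3(175.12 − 169.7) / 14.4 = 3 × 5.4200 / 14.4
    = 16.2600 / 14.4 ≈ 1.1292
Sk₂ > 0 ⇒ mean > median ⇒ right-skewed (positive skew).

1.1292, right-skewed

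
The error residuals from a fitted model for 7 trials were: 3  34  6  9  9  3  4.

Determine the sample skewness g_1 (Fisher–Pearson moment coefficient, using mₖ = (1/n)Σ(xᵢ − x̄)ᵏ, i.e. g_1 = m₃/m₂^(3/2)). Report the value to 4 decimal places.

1.8178

x̄ = (3 + 34 + 6 + 9 + 9 + 3 + 4) / 7 = 9.7143
deviations (xᵢ − x̄): -6.7143, 24.2857, -3.7143, -0.7143, -0.7143, -6.7143, -5.7143
Σ(xᵢ − x̄)² = 727.4286 ⇒ m₂ = 727.4286/7 = 103.91837
Σ(xᵢ − x̄)³ = 13479.6735 ⇒ m₃ = 13479.6735/7 = 1925.66764
m₂^(3/2) = 103.91837^(1.5) = 1059.34756
g_1 = m₃ / m₂^(3/2) = 1925.66764 / 1059.34756 ≈ 1.8178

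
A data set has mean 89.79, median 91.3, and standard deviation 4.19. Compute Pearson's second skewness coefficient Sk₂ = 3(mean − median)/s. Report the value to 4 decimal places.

-1.0811

Sk₂ = 3(89.79 − 91.3) / 4.19 = 3 × -1.5100 / 4.19
    = -4.5300 / 4.19 ≈ -1.0811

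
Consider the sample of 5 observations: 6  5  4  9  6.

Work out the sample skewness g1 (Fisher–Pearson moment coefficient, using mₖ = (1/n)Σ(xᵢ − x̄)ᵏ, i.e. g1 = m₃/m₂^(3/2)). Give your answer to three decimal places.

0.768

x̄ = (6 + 5 + 4 + 9 + 6) / 5 = 6.0000
deviations (xᵢ − x̄): 0.0000, -1.0000, -2.0000, 3.0000, 0.0000
Σ(xᵢ − x̄)² = 14.0000 ⇒ m₂ = 14.0000/5 = 2.80000
Σ(xᵢ − x̄)³ = 18.0000 ⇒ m₃ = 18.0000/5 = 3.60000
m₂^(3/2) = 2.80000^(1.5) = 4.68530
g1 = m₃ / m₂^(3/2) = 3.60000 / 4.68530 ≈ 0.768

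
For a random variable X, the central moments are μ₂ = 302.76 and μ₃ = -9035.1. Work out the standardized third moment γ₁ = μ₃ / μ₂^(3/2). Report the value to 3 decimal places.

-1.715

σ = √μ₂ = √302.76 = 17.40000
σ³ = μ₂^(3/2) = 5268.02400
γ₁ = μ₃/σ³ = -9035.1 / 5268.02400 ≈ -1.715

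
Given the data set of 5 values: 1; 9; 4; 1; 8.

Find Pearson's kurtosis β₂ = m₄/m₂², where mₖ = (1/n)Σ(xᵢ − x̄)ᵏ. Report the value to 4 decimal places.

1.2906

x̄ = 4.6000
Σ(xᵢ − x̄)² = 57.2000 ⇒ m₂ = 11.44000
Σ(xᵢ − x̄)⁴ = 844.4960 ⇒ m₄ = 168.89920
m₂² = 130.87360
β₂ = m₄/m₂² = 168.89920 / 130.87360 ≈ 1.2906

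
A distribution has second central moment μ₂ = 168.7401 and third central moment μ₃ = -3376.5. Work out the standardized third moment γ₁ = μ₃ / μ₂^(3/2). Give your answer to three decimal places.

-1.540

σ = √μ₂ = √168.7401 = 12.99000
σ³ = μ₂^(3/2) = 2191.93390
γ₁ = μ₃/σ³ = -3376.5 / 2191.93390 ≈ -1.540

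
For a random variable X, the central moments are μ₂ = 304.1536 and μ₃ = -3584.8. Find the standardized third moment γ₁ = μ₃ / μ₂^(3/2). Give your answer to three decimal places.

-0.676

σ = √μ₂ = √304.1536 = 17.44000
σ³ = μ₂^(3/2) = 5304.43878
γ₁ = μ₃/σ³ = -3584.8 / 5304.43878 ≈ -0.676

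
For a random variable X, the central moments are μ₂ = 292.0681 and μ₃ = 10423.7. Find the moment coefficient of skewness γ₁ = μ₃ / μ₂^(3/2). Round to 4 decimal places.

σ = √μ₂ = √292.0681 = 17.09000
σ³ = μ₂^(3/2) = 4991.44383
γ₁ = μ₃/σ³ = 10423.7 / 4991.44383 ≈ 2.0883

2.0883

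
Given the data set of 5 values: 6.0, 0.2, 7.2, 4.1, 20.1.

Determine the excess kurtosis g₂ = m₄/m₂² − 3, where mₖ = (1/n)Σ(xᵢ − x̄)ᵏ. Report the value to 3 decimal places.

x̄ = 7.5200
Σ(xᵢ − x̄)² = 225.9480 ⇒ m₂ = 45.18960
Σ(xᵢ − x̄)⁴ = 28058.3159 ⇒ m₄ = 5611.66319
m₂² = 2042.09995
g₂ = m₄/m₂² − 3 = 2.74799 − 3 ≈ -0.252

-0.252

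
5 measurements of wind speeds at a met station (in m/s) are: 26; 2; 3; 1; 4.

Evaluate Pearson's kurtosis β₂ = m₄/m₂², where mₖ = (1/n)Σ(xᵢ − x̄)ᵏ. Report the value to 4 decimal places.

3.1945

x̄ = 7.2000
Σ(xᵢ − x̄)² = 446.8000 ⇒ m₂ = 89.36000
Σ(xᵢ − x̄)⁴ = 127544.6560 ⇒ m₄ = 25508.93120
m₂² = 7985.20960
β₂ = m₄/m₂² = 25508.93120 / 7985.20960 ≈ 3.1945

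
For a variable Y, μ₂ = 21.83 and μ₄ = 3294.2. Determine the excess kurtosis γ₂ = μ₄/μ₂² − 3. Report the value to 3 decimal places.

μ₂² = 21.83² = 476.54890
μ₄/μ₂² = 3294.2 / 476.54890 = 6.91262
γ₂ = 6.91262 − 3 ≈ 3.913

3.913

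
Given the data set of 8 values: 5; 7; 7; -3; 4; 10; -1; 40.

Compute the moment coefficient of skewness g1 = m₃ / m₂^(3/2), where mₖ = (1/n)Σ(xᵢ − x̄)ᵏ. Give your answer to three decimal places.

x̄ = (5 + 7 + 7 - 3 + 4 + 10 - 1 + 40) / 8 = 8.6250
deviations (xᵢ − x̄): -3.6250, -1.6250, -1.6250, -11.6250, -4.6250, 1.3750, -9.6250, 31.3750
Σ(xᵢ − x̄)² = 1253.8750 ⇒ m₂ = 1253.8750/8 = 156.73438
Σ(xᵢ − x̄)³ = 28270.0313 ⇒ m₃ = 28270.0313/8 = 3533.75391
m₂^(3/2) = 156.73438^(1.5) = 1962.21407
g1 = m₃ / m₂^(3/2) = 3533.75391 / 1962.21407 ≈ 1.801

1.801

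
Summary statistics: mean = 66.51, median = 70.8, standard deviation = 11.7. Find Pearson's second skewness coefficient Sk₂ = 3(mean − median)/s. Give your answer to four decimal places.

-1.1000

Sk₂ = 3(66.51 − 70.8) / 11.7 = 3 × -4.2900 / 11.7
    = -12.8700 / 11.7 ≈ -1.1000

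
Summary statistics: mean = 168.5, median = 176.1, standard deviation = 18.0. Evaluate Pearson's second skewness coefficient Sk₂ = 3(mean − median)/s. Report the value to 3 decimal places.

Sk₂ = 3(168.5 − 176.1) / 18.0 = 3 × -7.6000 / 18.0
    = -22.8000 / 18.0 ≈ -1.267

-1.267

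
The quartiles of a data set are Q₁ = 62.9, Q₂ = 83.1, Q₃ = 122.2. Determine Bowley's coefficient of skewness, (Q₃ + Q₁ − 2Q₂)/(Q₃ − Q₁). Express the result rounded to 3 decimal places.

0.319

numerator: Q₃ + Q₁ − 2Q₂ = 122.2 + 62.9 − 2×83.1 = 18.9000
denominator: Q₃ − Q₁ = 122.2 − 62.9 = 59.3000
Bowley skewness = 18.9000 / 59.3000 ≈ 0.319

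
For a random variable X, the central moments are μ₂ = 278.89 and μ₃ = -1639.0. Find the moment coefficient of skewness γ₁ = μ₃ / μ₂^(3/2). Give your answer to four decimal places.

-0.3519

σ = √μ₂ = √278.89 = 16.70000
σ³ = μ₂^(3/2) = 4657.46300
γ₁ = μ₃/σ³ = -1639.0 / 4657.46300 ≈ -0.3519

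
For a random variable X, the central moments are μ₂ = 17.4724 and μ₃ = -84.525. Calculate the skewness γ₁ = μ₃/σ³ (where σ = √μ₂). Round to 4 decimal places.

σ = √μ₂ = √17.4724 = 4.18000
σ³ = μ₂^(3/2) = 73.03463
γ₁ = μ₃/σ³ = -84.525 / 73.03463 ≈ -1.1573

-1.1573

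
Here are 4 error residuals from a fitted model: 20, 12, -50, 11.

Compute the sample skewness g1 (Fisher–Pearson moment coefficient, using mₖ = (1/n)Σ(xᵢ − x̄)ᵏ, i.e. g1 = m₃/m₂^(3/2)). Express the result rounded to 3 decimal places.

x̄ = (20 + 12 - 50 + 11) / 4 = -1.7500
deviations (xᵢ − x̄): 21.7500, 13.7500, -48.2500, 12.7500
Σ(xᵢ − x̄)² = 3152.7500 ⇒ m₂ = 3152.7500/4 = 788.18750
Σ(xᵢ − x̄)³ = -97367.6250 ⇒ m₃ = -97367.6250/4 = -24341.90625
m₂^(3/2) = 788.18750^(1.5) = 22128.10964
g1 = m₃ / m₂^(3/2) = -24341.90625 / 22128.10964 ≈ -1.100

-1.100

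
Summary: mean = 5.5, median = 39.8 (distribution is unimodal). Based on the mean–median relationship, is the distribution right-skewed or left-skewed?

mean − median = 5.5 − 39.8 = -34.3
mean < median ⇒ the longer tail is on the left ⇒ left-skewed (negatively skewed).

left-skewed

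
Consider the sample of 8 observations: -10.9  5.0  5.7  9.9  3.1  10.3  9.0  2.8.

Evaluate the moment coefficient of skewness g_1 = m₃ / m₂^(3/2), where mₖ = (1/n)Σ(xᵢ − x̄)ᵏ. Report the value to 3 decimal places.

x̄ = (-10.9 + 5.0 + 5.7 + 9.9 + 3.1 + 10.3 + 9.0 + 2.8) / 8 = 4.3625
deviations (xᵢ − x̄): -15.2625, 0.6375, 1.3375, 5.5375, -1.2625, 5.9375, 4.6375, -1.5625
Σ(xᵢ − x̄)² = 326.5988 ⇒ m₂ = 326.5988/8 = 40.82484
Σ(xᵢ − x̄)³ = -3079.6242 ⇒ m₃ = -3079.6242/8 = -384.95303
m₂^(3/2) = 40.82484^(1.5) = 260.84757
g_1 = m₃ / m₂^(3/2) = -384.95303 / 260.84757 ≈ -1.476

-1.476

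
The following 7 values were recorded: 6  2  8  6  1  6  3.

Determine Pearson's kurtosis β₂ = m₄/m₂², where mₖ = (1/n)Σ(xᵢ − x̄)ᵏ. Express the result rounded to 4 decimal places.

1.6119

x̄ = 4.5714
Σ(xᵢ − x̄)² = 39.7143 ⇒ m₂ = 5.67347
Σ(xᵢ − x̄)⁴ = 363.1895 ⇒ m₄ = 51.88421
m₂² = 32.18825
β₂ = m₄/m₂² = 51.88421 / 32.18825 ≈ 1.6119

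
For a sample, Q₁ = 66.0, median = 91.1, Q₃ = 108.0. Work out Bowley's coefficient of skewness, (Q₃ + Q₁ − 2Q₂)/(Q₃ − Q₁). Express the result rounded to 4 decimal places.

-0.1952

numerator: Q₃ + Q₁ − 2Q₂ = 108.0 + 66.0 − 2×91.1 = -8.2000
denominator: Q₃ − Q₁ = 108.0 − 66.0 = 42.0000
Bowley skewness = -8.2000 / 42.0000 ≈ -0.1952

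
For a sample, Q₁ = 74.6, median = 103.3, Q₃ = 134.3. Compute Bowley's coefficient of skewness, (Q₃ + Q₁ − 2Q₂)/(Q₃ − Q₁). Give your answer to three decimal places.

numerator: Q₃ + Q₁ − 2Q₂ = 134.3 + 74.6 − 2×103.3 = 2.3000
denominator: Q₃ − Q₁ = 134.3 − 74.6 = 59.7000
Bowley skewness = 2.3000 / 59.7000 ≈ 0.039

0.039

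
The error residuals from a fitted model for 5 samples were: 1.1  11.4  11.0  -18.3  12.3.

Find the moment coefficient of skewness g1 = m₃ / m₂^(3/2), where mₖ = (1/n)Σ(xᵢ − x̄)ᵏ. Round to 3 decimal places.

-1.114

x̄ = (1.1 + 11.4 + 11.0 - 18.3 + 12.3) / 5 = 3.5000
deviations (xᵢ − x̄): -2.4000, 7.9000, 7.5000, -21.8000, 8.8000
Σ(xᵢ − x̄)² = 677.1000 ⇒ m₂ = 677.1000/5 = 135.42000
Σ(xᵢ − x̄)³ = -8777.6700 ⇒ m₃ = -8777.6700/5 = -1755.53400
m₂^(3/2) = 135.42000^(1.5) = 1575.88388
g1 = m₃ / m₂^(3/2) = -1755.53400 / 1575.88388 ≈ -1.114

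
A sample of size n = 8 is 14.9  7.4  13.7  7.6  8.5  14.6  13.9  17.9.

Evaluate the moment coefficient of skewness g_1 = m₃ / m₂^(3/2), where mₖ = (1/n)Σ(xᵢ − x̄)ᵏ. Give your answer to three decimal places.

x̄ = (14.9 + 7.4 + 13.7 + 7.6 + 8.5 + 14.6 + 13.9 + 17.9) / 8 = 12.3125
deviations (xᵢ − x̄): 2.5875, -4.9125, 1.3875, -4.7125, -3.8125, 2.2875, 1.5875, 5.5875
Σ(xᵢ − x̄)² = 108.4687 ⇒ m₂ = 108.4687/8 = 13.55859
Σ(xᵢ − x̄)³ = -68.2126 ⇒ m₃ = -68.2126/8 = -8.52657
m₂^(3/2) = 13.55859^(1.5) = 49.92545
g_1 = m₃ / m₂^(3/2) = -8.52657 / 49.92545 ≈ -0.171

-0.171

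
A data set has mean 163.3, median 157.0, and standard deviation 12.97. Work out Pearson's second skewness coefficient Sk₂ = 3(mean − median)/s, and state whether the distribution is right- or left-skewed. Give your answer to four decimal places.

Sk₂ = 3(163.3 − 157.0) / 12.97 = 3 × 6.3000 / 12.97
    = 18.9000 / 12.97 ≈ 1.4572
Sk₂ > 0 ⇒ mean > median ⇒ right-skewed (positive skew).

1.4572, right-skewed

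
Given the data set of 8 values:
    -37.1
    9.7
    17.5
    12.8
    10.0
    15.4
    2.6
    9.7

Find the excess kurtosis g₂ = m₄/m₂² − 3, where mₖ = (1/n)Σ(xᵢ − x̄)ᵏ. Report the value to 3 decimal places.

x̄ = 5.0750
Σ(xᵢ − x̄)² = 2172.5550 ⇒ m₂ = 271.56938
Σ(xᵢ − x̄)⁴ = 3204182.9295 ⇒ m₄ = 400522.86619
m₂² = 73749.92544
g₂ = m₄/m₂² − 3 = 5.43082 − 3 ≈ 2.431

2.431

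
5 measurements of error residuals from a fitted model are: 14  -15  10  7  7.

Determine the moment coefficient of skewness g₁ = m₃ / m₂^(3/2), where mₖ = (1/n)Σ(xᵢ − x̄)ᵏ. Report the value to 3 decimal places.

-1.253

x̄ = (14 - 15 + 10 + 7 + 7) / 5 = 4.6000
deviations (xᵢ − x̄): 9.4000, -19.6000, 5.4000, 2.4000, 2.4000
Σ(xᵢ − x̄)² = 513.2000 ⇒ m₂ = 513.2000/5 = 102.64000
Σ(xᵢ − x̄)³ = -6513.8400 ⇒ m₃ = -6513.8400/5 = -1302.76800
m₂^(3/2) = 102.64000^(1.5) = 1039.86022
g₁ = m₃ / m₂^(3/2) = -1302.76800 / 1039.86022 ≈ -1.253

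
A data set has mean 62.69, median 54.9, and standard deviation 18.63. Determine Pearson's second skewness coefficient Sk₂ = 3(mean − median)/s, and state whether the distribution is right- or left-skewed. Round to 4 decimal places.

1.2544, right-skewed

Sk₂ = 3(62.69 − 54.9) / 18.63 = 3 × 7.7900 / 18.63
    = 23.3700 / 18.63 ≈ 1.2544
Sk₂ > 0 ⇒ mean > median ⇒ right-skewed (positive skew).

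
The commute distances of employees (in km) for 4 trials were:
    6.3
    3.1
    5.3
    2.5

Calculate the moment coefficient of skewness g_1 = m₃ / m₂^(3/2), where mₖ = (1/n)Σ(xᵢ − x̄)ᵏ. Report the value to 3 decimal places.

0.096

x̄ = (6.3 + 3.1 + 5.3 + 2.5) / 4 = 4.3000
deviations (xᵢ − x̄): 2.0000, -1.2000, 1.0000, -1.8000
Σ(xᵢ − x̄)² = 9.6800 ⇒ m₂ = 9.6800/4 = 2.42000
Σ(xᵢ − x̄)³ = 1.4400 ⇒ m₃ = 1.4400/4 = 0.36000
m₂^(3/2) = 2.42000^(1.5) = 3.76464
g_1 = m₃ / m₂^(3/2) = 0.36000 / 3.76464 ≈ 0.096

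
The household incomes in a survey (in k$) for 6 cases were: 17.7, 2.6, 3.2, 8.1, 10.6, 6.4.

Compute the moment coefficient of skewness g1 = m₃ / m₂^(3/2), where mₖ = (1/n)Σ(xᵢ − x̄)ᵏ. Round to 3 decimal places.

x̄ = (17.7 + 2.6 + 3.2 + 8.1 + 10.6 + 6.4) / 6 = 8.1000
deviations (xᵢ − x̄): 9.6000, -5.5000, -4.9000, 0.0000, 2.5000, -1.7000
Σ(xᵢ − x̄)² = 155.5600 ⇒ m₂ = 155.5600/6 = 25.92667
Σ(xᵢ − x̄)³ = 611.4240 ⇒ m₃ = 611.4240/6 = 101.90400
m₂^(3/2) = 25.92667^(1.5) = 132.01401
g1 = m₃ / m₂^(3/2) = 101.90400 / 132.01401 ≈ 0.772

0.772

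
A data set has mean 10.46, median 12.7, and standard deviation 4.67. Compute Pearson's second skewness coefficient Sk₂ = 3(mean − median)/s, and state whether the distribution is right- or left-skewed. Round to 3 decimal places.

-1.439, left-skewed

Sk₂ = 3(10.46 − 12.7) / 4.67 = 3 × -2.2400 / 4.67
    = -6.7200 / 4.67 ≈ -1.439
Sk₂ < 0 ⇒ mean < median ⇒ left-skewed (negative skew).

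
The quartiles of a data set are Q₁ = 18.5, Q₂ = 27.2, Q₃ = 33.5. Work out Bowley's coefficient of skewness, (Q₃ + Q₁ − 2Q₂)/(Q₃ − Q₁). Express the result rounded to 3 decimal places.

numerator: Q₃ + Q₁ − 2Q₂ = 33.5 + 18.5 − 2×27.2 = -2.4000
denominator: Q₃ − Q₁ = 33.5 − 18.5 = 15.0000
Bowley skewness = -2.4000 / 15.0000 ≈ -0.160

-0.160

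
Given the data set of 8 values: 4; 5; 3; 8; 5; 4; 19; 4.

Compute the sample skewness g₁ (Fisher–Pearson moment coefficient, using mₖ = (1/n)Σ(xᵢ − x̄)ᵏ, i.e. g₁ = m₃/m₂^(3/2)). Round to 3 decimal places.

x̄ = (4 + 5 + 3 + 8 + 5 + 4 + 19 + 4) / 8 = 6.5000
deviations (xᵢ − x̄): -2.5000, -1.5000, -3.5000, 1.5000, -1.5000, -2.5000, 12.5000, -2.5000
Σ(xᵢ − x̄)² = 194.0000 ⇒ m₂ = 194.0000/8 = 24.25000
Σ(xᵢ − x̄)³ = 1860.0000 ⇒ m₃ = 1860.0000/8 = 232.50000
m₂^(3/2) = 24.25000^(1.5) = 119.41740
g₁ = m₃ / m₂^(3/2) = 232.50000 / 119.41740 ≈ 1.947

1.947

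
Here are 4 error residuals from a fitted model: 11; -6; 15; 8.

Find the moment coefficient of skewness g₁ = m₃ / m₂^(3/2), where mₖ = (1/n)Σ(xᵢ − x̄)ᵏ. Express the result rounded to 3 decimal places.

x̄ = (11 - 6 + 15 + 8) / 4 = 7.0000
deviations (xᵢ − x̄): 4.0000, -13.0000, 8.0000, 1.0000
Σ(xᵢ − x̄)² = 250.0000 ⇒ m₂ = 250.0000/4 = 62.50000
Σ(xᵢ − x̄)³ = -1620.0000 ⇒ m₃ = -1620.0000/4 = -405.00000
m₂^(3/2) = 62.50000^(1.5) = 494.10588
g₁ = m₃ / m₂^(3/2) = -405.00000 / 494.10588 ≈ -0.820

-0.820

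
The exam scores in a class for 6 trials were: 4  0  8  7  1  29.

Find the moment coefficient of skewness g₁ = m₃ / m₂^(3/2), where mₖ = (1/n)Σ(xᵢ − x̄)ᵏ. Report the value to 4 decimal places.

1.4468

x̄ = (4 + 0 + 8 + 7 + 1 + 29) / 6 = 8.1667
deviations (xᵢ − x̄): -4.1667, -8.1667, -0.1667, -1.1667, -7.1667, 20.8333
Σ(xᵢ − x̄)² = 570.8333 ⇒ m₂ = 570.8333/6 = 95.13889
Σ(xᵢ − x̄)³ = 8055.5556 ⇒ m₃ = 8055.5556/6 = 1342.59259
m₂^(3/2) = 95.13889^(1.5) = 927.97679
g₁ = m₃ / m₂^(3/2) = 1342.59259 / 927.97679 ≈ 1.4468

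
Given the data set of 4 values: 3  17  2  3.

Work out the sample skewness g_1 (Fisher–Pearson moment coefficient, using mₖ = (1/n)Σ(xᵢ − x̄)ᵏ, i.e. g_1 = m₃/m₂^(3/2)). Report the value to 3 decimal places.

1.140

x̄ = (3 + 17 + 2 + 3) / 4 = 6.2500
deviations (xᵢ − x̄): -3.2500, 10.7500, -4.2500, -3.2500
Σ(xᵢ − x̄)² = 154.7500 ⇒ m₂ = 154.7500/4 = 38.68750
Σ(xᵢ − x̄)³ = 1096.8750 ⇒ m₃ = 1096.8750/4 = 274.21875
m₂^(3/2) = 38.68750^(1.5) = 240.63345
g_1 = m₃ / m₂^(3/2) = 274.21875 / 240.63345 ≈ 1.140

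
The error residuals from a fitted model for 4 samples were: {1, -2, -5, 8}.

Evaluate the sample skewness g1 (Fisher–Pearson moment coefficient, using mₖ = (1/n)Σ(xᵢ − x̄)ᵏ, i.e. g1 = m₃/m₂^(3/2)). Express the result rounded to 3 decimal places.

x̄ = (1 - 2 - 5 + 8) / 4 = 0.5000
deviations (xᵢ − x̄): 0.5000, -2.5000, -5.5000, 7.5000
Σ(xᵢ − x̄)² = 93.0000 ⇒ m₂ = 93.0000/4 = 23.25000
Σ(xᵢ − x̄)³ = 240.0000 ⇒ m₃ = 240.0000/4 = 60.00000
m₂^(3/2) = 23.25000^(1.5) = 112.10744
g1 = m₃ / m₂^(3/2) = 60.00000 / 112.10744 ≈ 0.535

0.535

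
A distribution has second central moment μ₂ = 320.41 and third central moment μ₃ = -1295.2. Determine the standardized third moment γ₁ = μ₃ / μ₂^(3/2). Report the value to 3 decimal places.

σ = √μ₂ = √320.41 = 17.90000
σ³ = μ₂^(3/2) = 5735.33900
γ₁ = μ₃/σ³ = -1295.2 / 5735.33900 ≈ -0.226

-0.226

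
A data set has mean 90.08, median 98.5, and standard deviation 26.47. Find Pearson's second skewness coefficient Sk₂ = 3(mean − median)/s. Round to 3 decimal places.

Sk₂ = 3(90.08 − 98.5) / 26.47 = 3 × -8.4200 / 26.47
    = -25.2600 / 26.47 ≈ -0.954

-0.954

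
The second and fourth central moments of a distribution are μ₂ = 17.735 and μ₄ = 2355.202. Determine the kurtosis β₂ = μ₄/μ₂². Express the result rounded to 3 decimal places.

7.488

μ₂² = 17.735² = 314.53022
μ₄/μ₂² = 2355.202 / 314.53022 = 7.48800
β₂ ≈ 7.488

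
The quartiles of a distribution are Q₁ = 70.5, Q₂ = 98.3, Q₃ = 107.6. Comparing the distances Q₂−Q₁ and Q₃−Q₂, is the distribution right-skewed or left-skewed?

Q₂ − Q₁ = 27.8;  Q₃ − Q₂ = 9.3
Q₂ − Q₁ > Q₃ − Q₂ ⇒ the lower half is more spread out ⇒ left-skewed.

left-skewed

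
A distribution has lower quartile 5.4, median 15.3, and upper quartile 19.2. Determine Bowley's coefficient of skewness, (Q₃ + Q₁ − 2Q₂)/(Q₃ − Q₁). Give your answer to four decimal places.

numerator: Q₃ + Q₁ − 2Q₂ = 19.2 + 5.4 − 2×15.3 = -6.0000
denominator: Q₃ − Q₁ = 19.2 − 5.4 = 13.8000
Bowley skewness = -6.0000 / 13.8000 ≈ -0.4348

-0.4348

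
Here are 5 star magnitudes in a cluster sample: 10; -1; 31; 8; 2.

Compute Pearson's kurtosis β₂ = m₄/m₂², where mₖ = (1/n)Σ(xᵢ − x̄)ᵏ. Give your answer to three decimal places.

x̄ = 10.0000
Σ(xᵢ − x̄)² = 630.0000 ⇒ m₂ = 126.00000
Σ(xᵢ − x̄)⁴ = 213234.0000 ⇒ m₄ = 42646.80000
m₂² = 15876.00000
β₂ = m₄/m₂² = 42646.80000 / 15876.00000 ≈ 2.686

2.686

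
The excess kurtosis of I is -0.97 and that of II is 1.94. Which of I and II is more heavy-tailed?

II

Higher excess kurtosis ⇒ heavier tails relative to the normal distribution.
-0.97 vs 1.94: the larger is 1.94, so II has heavier tails. (II is leptokurtic — heavier-than-normal tails; the other is platykurtic.)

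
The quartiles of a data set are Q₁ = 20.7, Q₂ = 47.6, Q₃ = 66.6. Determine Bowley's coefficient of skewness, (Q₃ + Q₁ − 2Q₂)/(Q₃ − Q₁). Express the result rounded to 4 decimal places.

-0.1721

numerator: Q₃ + Q₁ − 2Q₂ = 66.6 + 20.7 − 2×47.6 = -7.9000
denominator: Q₃ − Q₁ = 66.6 − 20.7 = 45.9000
Bowley skewness = -7.9000 / 45.9000 ≈ -0.1721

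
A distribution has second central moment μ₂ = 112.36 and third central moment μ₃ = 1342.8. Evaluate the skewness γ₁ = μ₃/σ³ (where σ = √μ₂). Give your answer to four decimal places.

1.1274

σ = √μ₂ = √112.36 = 10.60000
σ³ = μ₂^(3/2) = 1191.01600
γ₁ = μ₃/σ³ = 1342.8 / 1191.01600 ≈ 1.1274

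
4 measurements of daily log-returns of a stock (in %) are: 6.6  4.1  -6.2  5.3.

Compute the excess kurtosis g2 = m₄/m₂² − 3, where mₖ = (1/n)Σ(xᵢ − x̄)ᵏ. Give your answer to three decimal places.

-0.745

x̄ = 2.4500
Σ(xᵢ − x̄)² = 102.8900 ⇒ m₂ = 25.72250
Σ(xᵢ − x̄)⁴ = 5968.4080 ⇒ m₄ = 1492.10201
m₂² = 661.64701
g2 = m₄/m₂² − 3 = 2.25513 − 3 ≈ -0.745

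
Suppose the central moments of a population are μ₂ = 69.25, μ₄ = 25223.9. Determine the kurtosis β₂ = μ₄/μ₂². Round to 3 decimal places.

5.260

μ₂² = 69.25² = 4795.56250
μ₄/μ₂² = 25223.9 / 4795.56250 = 5.25984
β₂ ≈ 5.260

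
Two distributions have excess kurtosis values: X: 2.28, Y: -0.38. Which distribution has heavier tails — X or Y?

Higher excess kurtosis ⇒ heavier tails relative to the normal distribution.
2.28 vs -0.38: the larger is 2.28, so X has heavier tails. (X is leptokurtic — heavier-than-normal tails; the other is platykurtic.)

X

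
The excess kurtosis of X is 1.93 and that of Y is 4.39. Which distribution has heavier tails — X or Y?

Y

Higher excess kurtosis ⇒ heavier tails relative to the normal distribution.
1.93 vs 4.39: the larger is 4.39, so Y has heavier tails.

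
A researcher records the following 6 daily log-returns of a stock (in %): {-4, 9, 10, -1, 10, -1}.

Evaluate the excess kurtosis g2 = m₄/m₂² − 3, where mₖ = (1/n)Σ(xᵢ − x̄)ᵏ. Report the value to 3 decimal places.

-1.858

x̄ = 3.8333
Σ(xᵢ − x̄)² = 210.8333 ⇒ m₂ = 35.13889
Σ(xᵢ − x̄)⁴ = 8461.4861 ⇒ m₄ = 1410.24769
m₂² = 1234.74151
g2 = m₄/m₂² − 3 = 1.14214 − 3 ≈ -1.858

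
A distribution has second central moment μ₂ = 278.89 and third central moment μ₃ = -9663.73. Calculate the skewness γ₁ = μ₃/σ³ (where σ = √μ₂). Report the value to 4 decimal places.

-2.0749

σ = √μ₂ = √278.89 = 16.70000
σ³ = μ₂^(3/2) = 4657.46300
γ₁ = μ₃/σ³ = -9663.73 / 4657.46300 ≈ -2.0749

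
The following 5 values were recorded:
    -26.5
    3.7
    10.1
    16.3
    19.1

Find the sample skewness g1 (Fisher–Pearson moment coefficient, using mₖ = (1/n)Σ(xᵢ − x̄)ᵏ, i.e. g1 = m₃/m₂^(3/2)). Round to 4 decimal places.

x̄ = (-26.5 + 3.7 + 10.1 + 16.3 + 19.1) / 5 = 4.5400
deviations (xᵢ − x̄): -31.0400, -0.8400, 5.5600, 11.7600, 14.5600
Σ(xᵢ − x̄)² = 1345.3920 ⇒ m₂ = 1345.3920/5 = 269.07840
Σ(xᵢ − x̄)³ = -25022.1754 ⇒ m₃ = -25022.1754/5 = -5004.43507
m₂^(3/2) = 269.07840^(1.5) = 4413.85696
g1 = m₃ / m₂^(3/2) = -5004.43507 / 4413.85696 ≈ -1.1338

-1.1338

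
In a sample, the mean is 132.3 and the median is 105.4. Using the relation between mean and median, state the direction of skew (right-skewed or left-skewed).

right-skewed

mean − median = 132.3 − 105.4 = 26.9
mean > median ⇒ the longer tail is on the right ⇒ right-skewed (positively skewed).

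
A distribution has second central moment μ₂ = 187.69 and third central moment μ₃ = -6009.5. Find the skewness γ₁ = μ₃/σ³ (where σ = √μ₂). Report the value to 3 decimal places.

σ = √μ₂ = √187.69 = 13.70000
σ³ = μ₂^(3/2) = 2571.35300
γ₁ = μ₃/σ³ = -6009.5 / 2571.35300 ≈ -2.337

-2.337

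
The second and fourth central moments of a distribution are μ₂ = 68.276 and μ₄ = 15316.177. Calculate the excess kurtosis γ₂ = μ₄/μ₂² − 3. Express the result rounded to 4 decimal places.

0.2856

μ₂² = 68.276² = 4661.61218
μ₄/μ₂² = 15316.177 / 4661.61218 = 3.28560
γ₂ = 3.28560 − 3 ≈ 0.2856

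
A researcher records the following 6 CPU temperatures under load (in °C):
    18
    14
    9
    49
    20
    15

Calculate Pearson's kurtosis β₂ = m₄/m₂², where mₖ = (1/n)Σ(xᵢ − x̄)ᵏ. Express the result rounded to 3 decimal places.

x̄ = 20.8333
Σ(xᵢ − x̄)² = 1022.8333 ⇒ m₂ = 170.47222
Σ(xᵢ − x̄)⁴ = 652432.8194 ⇒ m₄ = 108738.80324
m₂² = 29060.77855
β₂ = m₄/m₂² = 108738.80324 / 29060.77855 ≈ 3.742

3.742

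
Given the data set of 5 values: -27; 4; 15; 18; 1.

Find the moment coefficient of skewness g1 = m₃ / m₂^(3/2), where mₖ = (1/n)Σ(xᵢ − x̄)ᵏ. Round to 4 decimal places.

x̄ = (-27 + 4 + 15 + 18 + 1) / 5 = 2.2000
deviations (xᵢ − x̄): -29.2000, 1.8000, 12.8000, 15.8000, -1.2000
Σ(xᵢ − x̄)² = 1270.8000 ⇒ m₂ = 1270.8000/5 = 254.16000
Σ(xᵢ − x̄)³ = -18851.5200 ⇒ m₃ = -18851.5200/5 = -3770.30400
m₂^(3/2) = 254.16000^(1.5) = 4051.91945
g1 = m₃ / m₂^(3/2) = -3770.30400 / 4051.91945 ≈ -0.9305

-0.9305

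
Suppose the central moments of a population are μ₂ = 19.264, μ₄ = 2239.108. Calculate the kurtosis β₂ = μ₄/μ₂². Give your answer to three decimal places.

6.034

μ₂² = 19.264² = 371.10170
μ₄/μ₂² = 2239.108 / 371.10170 = 6.03368
β₂ ≈ 6.034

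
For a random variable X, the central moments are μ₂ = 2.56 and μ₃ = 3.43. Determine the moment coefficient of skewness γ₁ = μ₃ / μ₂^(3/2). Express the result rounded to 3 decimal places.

0.837

σ = √μ₂ = √2.56 = 1.60000
σ³ = μ₂^(3/2) = 4.09600
γ₁ = μ₃/σ³ = 3.43 / 4.09600 ≈ 0.837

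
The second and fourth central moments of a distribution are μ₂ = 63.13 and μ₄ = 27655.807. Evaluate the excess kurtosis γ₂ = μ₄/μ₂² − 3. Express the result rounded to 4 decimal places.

μ₂² = 63.13² = 3985.39690
μ₄/μ₂² = 27655.807 / 3985.39690 = 6.93929
γ₂ = 6.93929 − 3 ≈ 3.9393

3.9393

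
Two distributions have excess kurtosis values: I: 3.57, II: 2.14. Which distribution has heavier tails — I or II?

I

Higher excess kurtosis ⇒ heavier tails relative to the normal distribution.
3.57 vs 2.14: the larger is 3.57, so I has heavier tails.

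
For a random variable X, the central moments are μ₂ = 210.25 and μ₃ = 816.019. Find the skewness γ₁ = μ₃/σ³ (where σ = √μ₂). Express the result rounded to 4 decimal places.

σ = √μ₂ = √210.25 = 14.50000
σ³ = μ₂^(3/2) = 3048.62500
γ₁ = μ₃/σ³ = 816.019 / 3048.62500 ≈ 0.2677

0.2677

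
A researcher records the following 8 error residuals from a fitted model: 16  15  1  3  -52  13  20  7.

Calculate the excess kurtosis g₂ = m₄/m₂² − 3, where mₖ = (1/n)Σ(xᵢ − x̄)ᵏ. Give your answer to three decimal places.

2.252

x̄ = 2.8750
Σ(xᵢ − x̄)² = 3746.8750 ⇒ m₂ = 468.35938
Σ(xᵢ − x̄)⁴ = 9215825.7754 ⇒ m₄ = 1151978.22192
m₂² = 219360.50415
g₂ = m₄/m₂² − 3 = 5.25153 − 3 ≈ 2.252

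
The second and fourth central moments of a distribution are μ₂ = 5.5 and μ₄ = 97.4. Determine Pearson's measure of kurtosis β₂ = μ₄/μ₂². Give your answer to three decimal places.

3.220

μ₂² = 5.5² = 30.25000
μ₄/μ₂² = 97.4 / 30.25000 = 3.21983
β₂ ≈ 3.220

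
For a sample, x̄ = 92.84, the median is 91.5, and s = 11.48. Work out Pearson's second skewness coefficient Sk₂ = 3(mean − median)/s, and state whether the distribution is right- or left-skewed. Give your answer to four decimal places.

Sk₂ = 3(92.84 − 91.5) / 11.48 = 3 × 1.3400 / 11.48
    = 4.0200 / 11.48 ≈ 0.3502
Sk₂ > 0 ⇒ mean > median ⇒ right-skewed (positive skew).

0.3502, right-skewed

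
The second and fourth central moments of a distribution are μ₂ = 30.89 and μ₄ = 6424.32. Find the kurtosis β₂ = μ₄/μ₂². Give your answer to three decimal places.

μ₂² = 30.89² = 954.19210
μ₄/μ₂² = 6424.32 / 954.19210 = 6.73273
β₂ ≈ 6.733

6.733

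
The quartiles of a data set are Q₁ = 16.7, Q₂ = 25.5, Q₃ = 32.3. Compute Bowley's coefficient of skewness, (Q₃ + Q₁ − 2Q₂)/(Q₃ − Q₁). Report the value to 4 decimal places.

-0.1282

numerator: Q₃ + Q₁ − 2Q₂ = 32.3 + 16.7 − 2×25.5 = -2.0000
denominator: Q₃ − Q₁ = 32.3 − 16.7 = 15.6000
Bowley skewness = -2.0000 / 15.6000 ≈ -0.1282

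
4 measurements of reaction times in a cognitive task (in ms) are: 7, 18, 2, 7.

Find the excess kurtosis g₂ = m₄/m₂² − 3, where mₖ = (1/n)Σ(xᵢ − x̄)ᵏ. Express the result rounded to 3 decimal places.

-0.882

x̄ = 8.5000
Σ(xᵢ − x̄)² = 137.0000 ⇒ m₂ = 34.25000
Σ(xᵢ − x̄)⁴ = 9940.2500 ⇒ m₄ = 2485.06250
m₂² = 1173.06250
g₂ = m₄/m₂² − 3 = 2.11844 − 3 ≈ -0.882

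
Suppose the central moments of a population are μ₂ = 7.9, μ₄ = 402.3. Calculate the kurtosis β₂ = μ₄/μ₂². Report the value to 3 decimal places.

μ₂² = 7.9² = 62.41000
μ₄/μ₂² = 402.3 / 62.41000 = 6.44608
β₂ ≈ 6.446

6.446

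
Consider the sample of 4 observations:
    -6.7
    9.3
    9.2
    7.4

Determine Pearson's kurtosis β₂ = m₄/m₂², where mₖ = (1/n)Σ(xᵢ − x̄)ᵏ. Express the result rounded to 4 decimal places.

2.2969

x̄ = 4.8000
Σ(xᵢ − x̄)² = 178.6200 ⇒ m₂ = 44.65500
Σ(xᵢ − x̄)⁴ = 18320.6322 ⇒ m₄ = 4580.15805
m₂² = 1994.06903
β₂ = m₄/m₂² = 4580.15805 / 1994.06903 ≈ 2.2969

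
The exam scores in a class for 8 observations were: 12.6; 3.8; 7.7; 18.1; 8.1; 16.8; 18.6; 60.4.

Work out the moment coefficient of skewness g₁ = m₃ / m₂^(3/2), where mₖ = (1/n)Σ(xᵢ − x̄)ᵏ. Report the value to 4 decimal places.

1.8586

x̄ = (12.6 + 3.8 + 7.7 + 18.1 + 8.1 + 16.8 + 18.6 + 60.4) / 8 = 18.2625
deviations (xᵢ − x̄): -5.6625, -14.4625, -10.5625, -0.1625, -10.1625, -1.4625, 0.3375, 42.1375
Σ(xᵢ − x̄)² = 2233.9188 ⇒ m₂ = 2233.9188/8 = 279.23984
Σ(xᵢ − x̄)³ = 69380.3793 ⇒ m₃ = 69380.3793/8 = 8672.54741
m₂^(3/2) = 279.23984^(1.5) = 4666.22933
g₁ = m₃ / m₂^(3/2) = 8672.54741 / 4666.22933 ≈ 1.8586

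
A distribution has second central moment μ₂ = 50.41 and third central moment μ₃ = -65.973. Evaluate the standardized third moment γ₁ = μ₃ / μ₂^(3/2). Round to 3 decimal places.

σ = √μ₂ = √50.41 = 7.10000
σ³ = μ₂^(3/2) = 357.91100
γ₁ = μ₃/σ³ = -65.973 / 357.91100 ≈ -0.184

-0.184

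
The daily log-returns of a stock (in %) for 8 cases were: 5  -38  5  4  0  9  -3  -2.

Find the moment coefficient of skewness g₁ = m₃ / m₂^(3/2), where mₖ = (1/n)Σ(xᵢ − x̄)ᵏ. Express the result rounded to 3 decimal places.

-1.943

x̄ = (5 - 38 + 5 + 4 + 0 + 9 - 3 - 2) / 8 = -2.5000
deviations (xᵢ − x̄): 7.5000, -35.5000, 7.5000, 6.5000, 2.5000, 11.5000, -0.5000, 0.5000
Σ(xᵢ − x̄)² = 1554.0000 ⇒ m₂ = 1554.0000/8 = 194.25000
Σ(xᵢ − x̄)³ = -42084.0000 ⇒ m₃ = -42084.0000/8 = -5260.50000
m₂^(3/2) = 194.25000^(1.5) = 2707.33215
g₁ = m₃ / m₂^(3/2) = -5260.50000 / 2707.33215 ≈ -1.943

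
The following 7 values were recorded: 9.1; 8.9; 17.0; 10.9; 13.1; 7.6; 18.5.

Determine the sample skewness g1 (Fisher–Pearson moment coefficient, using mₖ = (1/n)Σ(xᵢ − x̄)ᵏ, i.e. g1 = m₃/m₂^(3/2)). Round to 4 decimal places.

x̄ = (9.1 + 8.9 + 17.0 + 10.9 + 13.1 + 7.6 + 18.5) / 7 = 12.1571
deviations (xᵢ − x̄): -3.0571, -3.2571, 4.8429, -1.2571, 0.9429, -4.5571, 6.3429
Σ(xᵢ − x̄)² = 106.8771 ⇒ m₂ = 106.8771/7 = 15.26816
Σ(xᵢ − x̄)³ = 209.8489 ⇒ m₃ = 209.8489/7 = 29.97841
m₂^(3/2) = 15.26816^(1.5) = 59.65958
g1 = m₃ / m₂^(3/2) = 29.97841 / 59.65958 ≈ 0.5025

0.5025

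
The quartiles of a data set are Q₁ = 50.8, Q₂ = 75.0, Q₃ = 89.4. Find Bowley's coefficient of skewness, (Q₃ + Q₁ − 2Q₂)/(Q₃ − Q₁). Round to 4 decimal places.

numerator: Q₃ + Q₁ − 2Q₂ = 89.4 + 50.8 − 2×75.0 = -9.8000
denominator: Q₃ − Q₁ = 89.4 − 50.8 = 38.6000
Bowley skewness = -9.8000 / 38.6000 ≈ -0.2539

-0.2539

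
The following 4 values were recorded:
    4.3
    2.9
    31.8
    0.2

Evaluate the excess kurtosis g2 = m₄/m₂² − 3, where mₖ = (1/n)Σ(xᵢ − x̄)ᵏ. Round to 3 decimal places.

-0.700

x̄ = 9.8000
Σ(xᵢ − x̄)² = 654.0200 ⇒ m₂ = 163.50500
Σ(xᵢ − x̄)⁴ = 245931.2402 ⇒ m₄ = 61482.81005
m₂² = 26733.88503
g2 = m₄/m₂² − 3 = 2.29981 − 3 ≈ -0.700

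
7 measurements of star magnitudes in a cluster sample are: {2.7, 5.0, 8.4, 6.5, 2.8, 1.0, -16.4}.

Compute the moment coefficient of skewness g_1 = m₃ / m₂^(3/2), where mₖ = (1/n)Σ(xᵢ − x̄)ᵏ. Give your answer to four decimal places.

x̄ = (2.7 + 5.0 + 8.4 + 6.5 + 2.8 + 1.0 - 16.4) / 7 = 1.4286
deviations (xᵢ − x̄): 1.2714, 3.5714, 6.9714, 5.0714, 1.3714, -0.4286, -17.8286
Σ(xᵢ − x̄)² = 408.6143 ⇒ m₂ = 408.6143/7 = 58.37347
Σ(xᵢ − x̄)³ = -5147.5922 ⇒ m₃ = -5147.5922/7 = -735.37032
m₂^(3/2) = 58.37347^(1.5) = 445.98809
g_1 = m₃ / m₂^(3/2) = -735.37032 / 445.98809 ≈ -1.6489

-1.6489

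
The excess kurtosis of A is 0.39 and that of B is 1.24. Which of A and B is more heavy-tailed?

Higher excess kurtosis ⇒ heavier tails relative to the normal distribution.
0.39 vs 1.24: the larger is 1.24, so B has heavier tails.

B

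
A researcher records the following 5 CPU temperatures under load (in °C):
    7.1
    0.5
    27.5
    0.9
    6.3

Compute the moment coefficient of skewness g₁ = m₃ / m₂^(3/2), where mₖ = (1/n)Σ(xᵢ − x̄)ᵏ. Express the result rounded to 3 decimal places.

x̄ = (7.1 + 0.5 + 27.5 + 0.9 + 6.3) / 5 = 8.4600
deviations (xᵢ − x̄): -1.3600, -7.9600, 19.0400, -7.5600, -2.1600
Σ(xᵢ − x̄)² = 489.5520 ⇒ m₂ = 489.5520/5 = 97.91040
Σ(xᵢ − x̄)³ = 5953.3786 ⇒ m₃ = 5953.3786/5 = 1190.67571
m₂^(3/2) = 97.91040^(1.5) = 968.82032
g₁ = m₃ / m₂^(3/2) = 1190.67571 / 968.82032 ≈ 1.229

1.229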